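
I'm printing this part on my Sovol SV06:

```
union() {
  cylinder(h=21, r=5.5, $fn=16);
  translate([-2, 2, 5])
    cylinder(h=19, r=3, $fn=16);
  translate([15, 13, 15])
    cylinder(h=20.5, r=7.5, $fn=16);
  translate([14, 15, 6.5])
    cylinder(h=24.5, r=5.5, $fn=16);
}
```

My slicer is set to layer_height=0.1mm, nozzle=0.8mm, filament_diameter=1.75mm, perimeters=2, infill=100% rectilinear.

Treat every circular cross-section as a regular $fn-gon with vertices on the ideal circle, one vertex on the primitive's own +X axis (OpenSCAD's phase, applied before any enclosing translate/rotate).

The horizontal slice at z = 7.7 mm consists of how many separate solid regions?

At z = 7.7 mm: the r=5.5 cylinder contributes a regular 16-gon of circumradius 5.5; the cylinder at (-2, 2): section is a regular 16-gon, circumradius r=3; the cylinder at (15, 13) is absent (z outside [15, 35.5]); the r=5.5 cylinder at (14, 15) gives a regular 16-gon of circumradius 5.5 (constant along its height); Taking the union: the regions partially overlap (shared area 26.57 mm²), so overlapping operands fuse into one piece — 2 connected regions. The result has 2 disconnected regions.

2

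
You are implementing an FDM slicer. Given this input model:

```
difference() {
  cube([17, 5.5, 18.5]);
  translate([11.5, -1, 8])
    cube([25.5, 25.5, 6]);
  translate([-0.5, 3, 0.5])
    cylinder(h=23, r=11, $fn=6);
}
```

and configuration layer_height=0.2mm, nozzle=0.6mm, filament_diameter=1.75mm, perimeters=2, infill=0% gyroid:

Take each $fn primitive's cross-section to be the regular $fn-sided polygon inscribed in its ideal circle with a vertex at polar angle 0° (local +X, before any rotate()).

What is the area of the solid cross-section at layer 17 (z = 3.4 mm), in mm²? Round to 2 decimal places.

At z = 3.4 mm: the cube (footprint 17×5.5) is included at this height (area 93.50 mm²); the cube at (11.5, -1) is not intersected at this z (z outside [8, 14]); the r=11 cylinder at (-0.5, 3) gives a regular 6-gon of circumradius 11 (constant along its height) (area = (6/2)·11.000²·sin(360°/6) = 314.37 mm²); Taking the first minus the rest: starting from the 17×5.5 cube (93.50 mm²), the r=11 cylinder at (-0.5, 3) partially overlaps it — only the 53.35 mm² overlap (of its 314.37 mm²) is removed, clipping the outline — area = 40.15 mm². Overall, the cross-section is a single solid region. Net area = 40.15 mm².

40.15 mm²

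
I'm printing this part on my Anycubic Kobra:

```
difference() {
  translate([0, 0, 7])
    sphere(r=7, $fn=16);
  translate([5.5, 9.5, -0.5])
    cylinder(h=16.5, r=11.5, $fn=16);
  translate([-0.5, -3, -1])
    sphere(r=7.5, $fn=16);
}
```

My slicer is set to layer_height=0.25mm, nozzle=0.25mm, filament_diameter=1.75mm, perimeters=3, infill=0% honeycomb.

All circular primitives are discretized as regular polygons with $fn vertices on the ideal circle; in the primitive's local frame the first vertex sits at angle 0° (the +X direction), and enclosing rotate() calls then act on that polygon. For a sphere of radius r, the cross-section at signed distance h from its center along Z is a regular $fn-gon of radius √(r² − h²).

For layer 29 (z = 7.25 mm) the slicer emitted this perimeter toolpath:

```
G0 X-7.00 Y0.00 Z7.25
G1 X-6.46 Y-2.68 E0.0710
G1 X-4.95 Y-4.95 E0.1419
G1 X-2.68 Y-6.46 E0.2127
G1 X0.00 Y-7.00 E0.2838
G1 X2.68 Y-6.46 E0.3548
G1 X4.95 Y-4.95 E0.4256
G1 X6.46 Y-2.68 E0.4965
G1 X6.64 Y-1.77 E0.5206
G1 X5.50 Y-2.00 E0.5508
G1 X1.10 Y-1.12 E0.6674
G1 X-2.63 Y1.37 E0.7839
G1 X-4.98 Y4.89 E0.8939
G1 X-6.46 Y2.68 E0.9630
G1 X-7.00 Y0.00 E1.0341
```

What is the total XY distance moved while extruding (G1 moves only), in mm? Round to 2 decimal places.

Sum the Euclidean lengths of each G1 segment: total = 39.80 mm.

39.80 mm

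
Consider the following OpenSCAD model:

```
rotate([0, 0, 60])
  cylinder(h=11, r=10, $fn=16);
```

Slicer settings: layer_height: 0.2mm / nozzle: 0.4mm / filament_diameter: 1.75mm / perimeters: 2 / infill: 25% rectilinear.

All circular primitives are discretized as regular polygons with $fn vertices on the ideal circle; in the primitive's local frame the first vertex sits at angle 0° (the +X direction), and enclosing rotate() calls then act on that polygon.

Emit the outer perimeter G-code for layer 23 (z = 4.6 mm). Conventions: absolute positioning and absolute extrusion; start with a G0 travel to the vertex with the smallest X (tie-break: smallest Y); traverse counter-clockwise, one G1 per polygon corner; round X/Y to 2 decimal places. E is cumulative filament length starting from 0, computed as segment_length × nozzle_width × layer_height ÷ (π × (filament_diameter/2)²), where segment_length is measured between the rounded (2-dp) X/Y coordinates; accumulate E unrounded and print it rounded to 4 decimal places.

G0 X-9.91 Y1.31 Z4.60
G1 X-9.66 Y-2.59 E0.1300
G1 X-7.93 Y-6.09 E0.2598
G1 X-5.00 Y-8.66 E0.3895
G1 X-1.31 Y-9.91 E0.5190
G1 X2.59 Y-9.66 E0.6490
G1 X6.09 Y-7.93 E0.7789
G1 X8.66 Y-5.00 E0.9085
G1 X9.91 Y-1.31 E1.0381
G1 X9.66 Y2.59 E1.1681
G1 X7.93 Y6.09 E1.2979
G1 X5.00 Y8.66 E1.4276
G1 X1.31 Y9.91 E1.5571
G1 X-2.59 Y9.66 E1.6871
G1 X-6.09 Y7.93 E1.8170
G1 X-8.66 Y5.00 E1.9466
G1 X-9.91 Y1.31 E2.0762

At z = 4.6 mm: the r=10 cylinder contributes a regular 16-gon of circumradius 10; (whole slice rotated 60° about Z — lengths, areas and connectivity unchanged). The outline is a single polygon with 16 vertices. Extrusion per mm of travel: 0.4 × 0.2 / (π × 0.875²) = 0.033260. Accumulating E over each segment gives final E = 2.0762.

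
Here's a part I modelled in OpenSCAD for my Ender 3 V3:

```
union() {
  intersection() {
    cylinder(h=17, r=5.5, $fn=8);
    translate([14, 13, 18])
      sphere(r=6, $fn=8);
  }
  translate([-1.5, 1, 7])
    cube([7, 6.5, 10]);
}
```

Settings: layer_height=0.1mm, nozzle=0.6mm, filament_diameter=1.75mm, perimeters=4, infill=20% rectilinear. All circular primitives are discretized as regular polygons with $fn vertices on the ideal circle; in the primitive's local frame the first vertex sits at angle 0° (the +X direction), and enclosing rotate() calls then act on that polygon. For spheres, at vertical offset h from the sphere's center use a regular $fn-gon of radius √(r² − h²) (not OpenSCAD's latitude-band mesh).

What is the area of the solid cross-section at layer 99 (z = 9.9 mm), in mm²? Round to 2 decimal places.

At z = 9.9 mm: the cylinder: section is a regular 8-gon, circumradius r=5.5 (area = (8/2)·5.500²·sin(360°/8) = 85.56 mm²); the sphere at (14, 13) does not reach this height (|z−center|=8.100 > r=6); Keeping only the common overlap: at least one operand is absent at this height, so nothing remains; the cube at (-1.5, 1) (footprint 7×6.5) is included at this height (area 45.50 mm²); Combining (union): only the 7×6.5 cube at (-1.5, 1) is present, so the union is just that shape — area = 45.50 mm². Overall, the cross-section is a single solid region. Net area = 45.50 mm².

45.50 mm²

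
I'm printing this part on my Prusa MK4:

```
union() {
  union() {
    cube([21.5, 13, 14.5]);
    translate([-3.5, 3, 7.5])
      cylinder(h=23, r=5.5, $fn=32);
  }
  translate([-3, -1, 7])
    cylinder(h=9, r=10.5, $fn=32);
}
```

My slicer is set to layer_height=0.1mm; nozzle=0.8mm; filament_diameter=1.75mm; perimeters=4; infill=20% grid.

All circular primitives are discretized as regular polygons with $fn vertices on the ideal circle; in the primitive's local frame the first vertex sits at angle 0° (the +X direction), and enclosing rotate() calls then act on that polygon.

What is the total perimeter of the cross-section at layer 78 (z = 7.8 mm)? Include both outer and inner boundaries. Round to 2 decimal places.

At z = 7.8 mm: the cube (footprint 21.5×13) is included at this height (perimeter 69.00 mm); the cylinder at (-3.5, 3): section is a regular 32-gon, circumradius r=5.5 (perimeter = 2·32·5.500·sin(180°/32) = 34.50 mm); Combining (union): the regions partially overlap (shared area 10.90 mm²), so the edge portions inside another operand are dropped and the merged outline is re-measured after clipping — boundary = 87.20 mm; the r=10.5 cylinder at (-3, -1) gives a regular 32-gon of circumradius 10.5 (constant along its height) (perimeter = 2·32·10.500·sin(180°/32) = 65.87 mm); Taking the union: the regions partially overlap (shared area 131.14 mm²), so the edge portions inside another operand are dropped and the merged outline is re-measured after clipping — boundary = 106.05 mm. Overall, the cross-section is a single solid region. Total boundary length (outer) = 106.05 mm.

106.05 mm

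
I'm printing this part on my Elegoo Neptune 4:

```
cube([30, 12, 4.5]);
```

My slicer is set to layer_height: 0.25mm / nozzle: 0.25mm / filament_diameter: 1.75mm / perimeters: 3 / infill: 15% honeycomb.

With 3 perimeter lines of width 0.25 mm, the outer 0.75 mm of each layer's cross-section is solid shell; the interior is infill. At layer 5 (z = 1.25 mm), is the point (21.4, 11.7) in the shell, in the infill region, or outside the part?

At z = 1.25 mm: the cube is present — its section is the full 30×12 rectangle. Overall, the cross-section is a single solid region. The nearest boundary edge runs (30.00, 12.00)→(0.00, 12.00); distance from the point to it = 0.30 mm. The point is inside the cross-section, 0.30 mm from the nearest boundary — within the 0.75 mm shell band (3 × 0.25).

shell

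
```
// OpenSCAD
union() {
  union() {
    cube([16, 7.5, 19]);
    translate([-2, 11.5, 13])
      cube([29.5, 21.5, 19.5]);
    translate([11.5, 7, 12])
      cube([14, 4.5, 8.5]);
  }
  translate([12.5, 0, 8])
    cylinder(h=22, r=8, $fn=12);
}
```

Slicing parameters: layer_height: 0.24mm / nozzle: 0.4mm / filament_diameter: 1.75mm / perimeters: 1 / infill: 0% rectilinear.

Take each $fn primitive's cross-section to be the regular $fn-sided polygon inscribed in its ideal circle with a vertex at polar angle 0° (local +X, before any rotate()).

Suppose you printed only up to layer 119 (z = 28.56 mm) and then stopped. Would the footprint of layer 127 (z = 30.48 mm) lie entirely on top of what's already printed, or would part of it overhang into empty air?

entirely on top

Compare the two slices. At z = 28.56: the cube does not reach this height (z outside [0, 19]); the cube at (-2, 11.5) (footprint 29.5×21.5) is included at this height (area 634.25 mm²); the cube at (11.5, 7) is absent (z outside [12, 20.5]); Taking the union: only the 29.5×21.5 cube at (-2, 11.5) is present, so the union is just that shape — area = 634.25 mm²; the r=8 cylinder at (12.5, 0) contributes a regular 12-gon of circumradius 8 (area = (12/2)·8.000²·sin(360°/12) = 192.00 mm²); Taking the union: the 2 present regions are separate (no shared area or edge), so areas and boundary lengths simply add and each stays a separate island — area = 826.25 mm². At z = 30.48: the cube is absent (z outside [0, 19]); the cube at (-2, 11.5) (footprint 29.5×21.5) is included at this height (area 634.25 mm²); the cube at (11.5, 7) does not reach this height (z outside [12, 20.5]); Taking the union: only the 29.5×21.5 cube at (-2, 11.5) is present, so the union is just that shape — area = 634.25 mm²; the cylinder at (12.5, 0) is not intersected at this z (z outside [8, 30]); Combining (union): only the result so far is present, so the union is just that shape — area = 634.25 mm². Checking containment: the cross-section at z = 30.48 is a subset of the cross-section at z = 28.56.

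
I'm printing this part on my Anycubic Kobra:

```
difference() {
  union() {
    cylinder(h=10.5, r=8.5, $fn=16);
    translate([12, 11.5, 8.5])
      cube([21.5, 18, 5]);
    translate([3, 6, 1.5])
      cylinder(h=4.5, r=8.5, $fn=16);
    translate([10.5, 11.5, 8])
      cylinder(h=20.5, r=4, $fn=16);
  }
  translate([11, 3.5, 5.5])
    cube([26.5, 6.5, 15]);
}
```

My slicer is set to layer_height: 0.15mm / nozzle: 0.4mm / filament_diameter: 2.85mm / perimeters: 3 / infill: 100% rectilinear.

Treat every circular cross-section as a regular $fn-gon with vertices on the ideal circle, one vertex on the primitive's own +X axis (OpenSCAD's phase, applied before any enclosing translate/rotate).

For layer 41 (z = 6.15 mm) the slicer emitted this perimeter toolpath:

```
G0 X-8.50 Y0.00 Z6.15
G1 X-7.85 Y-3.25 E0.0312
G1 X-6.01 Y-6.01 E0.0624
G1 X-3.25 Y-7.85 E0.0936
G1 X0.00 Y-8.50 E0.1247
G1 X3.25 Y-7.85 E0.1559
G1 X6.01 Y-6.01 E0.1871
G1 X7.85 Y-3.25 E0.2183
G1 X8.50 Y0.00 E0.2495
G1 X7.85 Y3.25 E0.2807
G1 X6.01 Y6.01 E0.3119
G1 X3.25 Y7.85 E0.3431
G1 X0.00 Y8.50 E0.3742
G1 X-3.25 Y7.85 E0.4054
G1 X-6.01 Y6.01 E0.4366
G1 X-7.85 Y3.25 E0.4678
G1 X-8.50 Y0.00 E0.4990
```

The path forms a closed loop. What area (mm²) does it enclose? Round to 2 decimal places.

Apply the shoelace formula to the sequence of (X, Y) vertices; enclosed area = 221.08 mm².

221.08 mm²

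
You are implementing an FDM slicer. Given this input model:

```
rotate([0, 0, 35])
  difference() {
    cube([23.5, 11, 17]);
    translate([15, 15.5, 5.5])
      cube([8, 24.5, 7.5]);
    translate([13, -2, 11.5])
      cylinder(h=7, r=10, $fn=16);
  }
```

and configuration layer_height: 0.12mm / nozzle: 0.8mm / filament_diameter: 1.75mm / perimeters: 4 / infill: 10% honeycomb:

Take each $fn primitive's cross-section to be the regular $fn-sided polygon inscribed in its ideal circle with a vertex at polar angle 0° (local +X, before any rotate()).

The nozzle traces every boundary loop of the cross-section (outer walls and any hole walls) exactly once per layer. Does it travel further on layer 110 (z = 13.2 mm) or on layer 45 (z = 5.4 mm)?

layer 110 (z = 13.2 mm)

Layer 110 (z = 13.2): the cube (footprint 23.5×11) is included at this height (perimeter 69.00 mm); the cube at (15, 15.5) is not intersected at this z (z outside [5.5, 13]); the r=10 cylinder at (13, -2) gives a regular 16-gon of circumradius 10 (constant along its height) (perimeter = 2·16·10.000·sin(180°/16) = 62.43 mm); Subtracting the remaining from the first: starting from the 23.5×11 cube, the r=10 cylinder at (13, -2) partially overlaps it — only the 113.87 mm² overlap (of its 306.15 mm²) is removed, clipping the outline — boundary = 76.93 mm; (rotated 35° about Z; rotation is an isometry so areas/perimeters/island counts are preserved). So its perimeter = 76.93 mm. Layer 45 (z = 5.4): the cube (footprint 23.5×11) is included at this height (perimeter 69.00 mm); the cube at (15, 15.5) is absent (z outside [5.5, 13]); the cylinder at (13, -2) is absent (z outside [11.5, 18.5]); Subtracting the remaining from the first: none of the subtracted shapes is present at this height, so the 23.5×11 cube is unchanged — boundary = 69.00 mm; (whole slice rotated 35° about Z — lengths, areas and connectivity unchanged). So its perimeter = 69.00 mm. Layer 110 is larger (76.93 vs 69.00 mm).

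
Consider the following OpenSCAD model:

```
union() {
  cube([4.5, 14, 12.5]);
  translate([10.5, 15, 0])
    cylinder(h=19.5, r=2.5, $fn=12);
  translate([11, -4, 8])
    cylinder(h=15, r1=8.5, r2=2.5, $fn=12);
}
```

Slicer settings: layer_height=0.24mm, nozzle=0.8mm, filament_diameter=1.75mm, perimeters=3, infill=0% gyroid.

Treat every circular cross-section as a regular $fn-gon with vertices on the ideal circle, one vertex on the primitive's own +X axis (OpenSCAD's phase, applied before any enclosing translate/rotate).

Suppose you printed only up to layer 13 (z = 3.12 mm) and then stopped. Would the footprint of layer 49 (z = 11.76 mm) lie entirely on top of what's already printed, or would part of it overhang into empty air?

part overhangs

Compare the two slices. At z = 3.12: the cube (footprint 4.5×14) is included at this height (area 63.00 mm²); the r=2.5 cylinder at (10.5, 15) gives a regular 12-gon of circumradius 2.5 (constant along its height) (area = (12/2)·2.500²·sin(360°/12) = 18.75 mm²); the cone at (11, -4) is absent (z outside [8, 23]); Taking the union: the 2 present regions are separate (no shared area or edge), so areas and boundary lengths simply add and each stays a separate island — area = 81.75 mm². At z = 11.76: the 4.5×14 cube contributes its full rectangle (area 63.00 mm²); the r=2.5 cylinder at (10.5, 15) gives a regular 12-gon of circumradius 2.5 (constant along its height) (area = (12/2)·2.500²·sin(360°/12) = 18.75 mm²); the cone at (11, -4) (r1=8.5→r2=2.5) has section circumradius 6.996 here — a regular 12-gon (area = (12/2)·6.996²·sin(360°/12) = 146.83 mm²); Taking the union: the 3 present regions are separate (no shared area or edge), so areas and boundary lengths simply add and each stays a separate island — area = 228.58 mm². Checking containment: at z = 11.76 the cross-section extends beyond the z = 3.12 cross-section by about 146.83 mm².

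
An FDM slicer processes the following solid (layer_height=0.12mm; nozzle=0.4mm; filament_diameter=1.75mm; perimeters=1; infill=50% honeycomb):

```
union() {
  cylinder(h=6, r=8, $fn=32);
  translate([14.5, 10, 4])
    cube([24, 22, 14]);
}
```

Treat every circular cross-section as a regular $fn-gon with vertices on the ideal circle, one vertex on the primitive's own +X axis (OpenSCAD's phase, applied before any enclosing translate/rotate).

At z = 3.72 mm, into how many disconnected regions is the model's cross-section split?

At z = 3.72 mm: the r=8 cylinder gives a regular 32-gon of circumradius 8 (constant along its height); the cube at (14.5, 10) does not reach this height (z outside [4, 18]); Combining (union): only the r=8 cylinder is present, so the union is just that shape — 1 connected region. The result has 1 disconnected region.

1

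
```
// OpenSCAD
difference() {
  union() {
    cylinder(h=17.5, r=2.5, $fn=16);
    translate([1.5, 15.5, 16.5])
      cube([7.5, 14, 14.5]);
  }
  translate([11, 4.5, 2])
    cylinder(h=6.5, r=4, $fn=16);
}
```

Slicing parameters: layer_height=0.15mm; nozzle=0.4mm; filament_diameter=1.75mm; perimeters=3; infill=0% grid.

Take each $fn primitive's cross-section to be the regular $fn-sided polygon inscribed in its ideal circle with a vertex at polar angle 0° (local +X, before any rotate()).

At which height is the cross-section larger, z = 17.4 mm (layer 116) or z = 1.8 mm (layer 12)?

Layer 116 (z = 17.4): the cylinder: section is a regular 16-gon, circumradius r=2.5 (area = (16/2)·2.500²·sin(360°/16) = 19.13 mm²); the 7.5×14 cube at (1.5, 15.5) contributes its full rectangle (area 105.00 mm²); Combining (union): the 2 present regions are separate (no shared area or edge), so areas and boundary lengths simply add and each stays a separate island — area = 124.13 mm²; the cylinder at (11, 4.5) does not reach this height (z outside [2, 8.5]); Taking the first minus the rest: none of the subtracted shapes is present at this height, so that combined region is unchanged — area = 124.13 mm². So its area = 124.13 mm². Layer 12 (z = 1.8): the cylinder: section is a regular 16-gon, circumradius r=2.5 (area = (16/2)·2.500²·sin(360°/16) = 19.13 mm²); the cube at (1.5, 15.5) does not reach this height (z outside [16.5, 31]); Merging all regions: only the r=2.5 cylinder is present, so the union is just that shape — area = 19.13 mm²; the cylinder at (11, 4.5) does not reach this height (z outside [2, 8.5]); Taking the first minus the rest: none of the subtracted shapes is present at this height, so that combined region is unchanged — area = 19.13 mm². So its area = 19.13 mm². Layer 116 is larger (124.13 vs 19.13 mm²).

layer 116 (z = 17.4 mm)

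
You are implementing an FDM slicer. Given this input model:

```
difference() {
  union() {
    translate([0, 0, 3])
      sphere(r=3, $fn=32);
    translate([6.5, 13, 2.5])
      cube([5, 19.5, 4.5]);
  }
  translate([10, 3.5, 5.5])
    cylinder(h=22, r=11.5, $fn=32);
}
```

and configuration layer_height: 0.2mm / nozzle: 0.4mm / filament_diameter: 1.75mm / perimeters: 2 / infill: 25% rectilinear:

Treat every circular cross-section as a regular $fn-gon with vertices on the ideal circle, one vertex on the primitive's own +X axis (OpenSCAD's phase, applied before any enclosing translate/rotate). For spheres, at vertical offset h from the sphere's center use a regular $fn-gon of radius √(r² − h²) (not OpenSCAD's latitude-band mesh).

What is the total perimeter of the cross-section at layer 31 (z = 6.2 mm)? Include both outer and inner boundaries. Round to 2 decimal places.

45.82 mm

At z = 6.2 mm: the sphere does not reach this height (|z−center|=3.200 > r=3); the cube at (6.5, 13) (footprint 5×19.5) is included at this height (perimeter 49.00 mm); Merging all regions: only the 5×19.5 cube at (6.5, 13) is present, so the union is just that shape — boundary = 49.00 mm; the cylinder at (10, 3.5): section is a regular 32-gon, circumradius r=11.5 (perimeter = 2·32·11.500·sin(180°/32) = 72.14 mm); After the difference (first − rest): starting from the result so far, the r=11.5 cylinder at (10, 3.5) partially overlaps it — only the 9.12 mm² overlap (of its 412.81 mm²) is removed, clipping the outline — boundary = 45.82 mm. Overall, the cross-section is a single solid region. Total boundary length (outer) = 45.82 mm.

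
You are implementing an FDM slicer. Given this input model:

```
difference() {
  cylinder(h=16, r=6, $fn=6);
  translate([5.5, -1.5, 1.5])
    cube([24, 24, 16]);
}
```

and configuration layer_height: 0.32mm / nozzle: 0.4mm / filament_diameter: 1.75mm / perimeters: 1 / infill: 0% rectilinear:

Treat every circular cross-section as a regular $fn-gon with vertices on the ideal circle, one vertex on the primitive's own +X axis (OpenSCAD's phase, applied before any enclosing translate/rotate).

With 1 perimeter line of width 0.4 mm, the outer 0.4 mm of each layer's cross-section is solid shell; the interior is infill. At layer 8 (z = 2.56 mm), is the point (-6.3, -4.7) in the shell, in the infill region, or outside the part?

At z = 2.56 mm: the r=6 cylinder contributes a regular 6-gon of circumradius 6; the cube at (5.5, -1.5) is present — its section is the full 24×24 rectangle; After the difference (first − rest): starting from the r=6 cylinder, the 24×24 cube at (5.5, -1.5) partially overlaps it — only the 0.43 mm² overlap (of its 576.00 mm²) is removed, clipping the outline — 1 connected region. Overall, the cross-section is a single solid region. The nearest boundary edge runs (-3.00, -5.20)→(-6.00, 0.00); distance from the point to it = 2.61 mm. The point is not inside any of the regions above, so it lies outside the cross-section (2.61 mm from the nearest boundary).

outside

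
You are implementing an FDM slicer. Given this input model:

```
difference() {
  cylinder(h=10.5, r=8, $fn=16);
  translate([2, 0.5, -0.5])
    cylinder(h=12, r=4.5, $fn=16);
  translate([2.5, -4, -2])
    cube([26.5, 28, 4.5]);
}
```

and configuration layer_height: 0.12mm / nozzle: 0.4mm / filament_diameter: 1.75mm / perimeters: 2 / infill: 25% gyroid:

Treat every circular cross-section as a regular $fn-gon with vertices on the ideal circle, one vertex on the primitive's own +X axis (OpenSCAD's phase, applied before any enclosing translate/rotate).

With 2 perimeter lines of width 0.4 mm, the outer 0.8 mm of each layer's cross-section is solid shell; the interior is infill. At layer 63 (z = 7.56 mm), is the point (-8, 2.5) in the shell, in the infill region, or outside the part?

At z = 7.56 mm: the r=8 cylinder gives a regular 16-gon of circumradius 8 (constant along its height); the cylinder at (2, 0.5): section is a regular 16-gon, circumradius r=4.5; the cube at (2.5, -4) is absent (z outside [-2, 2.5]); After the difference (first − rest): starting from the r=8 cylinder, the r=4.5 cylinder at (2, 0.5) lies wholly inside it (removes its full 61.99 mm² and its 28.09 mm outline becomes a hole wall) — 1 connected region with 1 hole. Overall, the cross-section is one region with 1 hole. The nearest boundary edge runs (-8.00, 0.00)→(-7.39, 3.06); distance from the point to it = 0.49 mm. The point is not inside any of the regions above, so it lies outside the cross-section (0.49 mm from the nearest boundary).

outside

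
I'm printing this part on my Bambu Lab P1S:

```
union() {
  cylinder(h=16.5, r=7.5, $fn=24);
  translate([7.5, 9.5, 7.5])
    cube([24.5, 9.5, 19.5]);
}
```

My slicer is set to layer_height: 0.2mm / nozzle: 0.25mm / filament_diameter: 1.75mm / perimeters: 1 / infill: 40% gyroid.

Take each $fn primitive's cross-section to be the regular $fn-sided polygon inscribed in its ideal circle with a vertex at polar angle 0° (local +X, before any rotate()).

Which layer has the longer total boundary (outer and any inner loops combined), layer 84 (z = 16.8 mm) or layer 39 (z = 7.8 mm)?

layer 39 (z = 7.8 mm)

Layer 84 (z = 16.8): the cylinder is not intersected at this z (z outside [0, 16.5]); the 24.5×9.5 cube at (7.5, 9.5) contributes its full rectangle (perimeter 68.00 mm); Combining (union): only the 24.5×9.5 cube at (7.5, 9.5) is present, so the union is just that shape — boundary = 68.00 mm. So its perimeter = 68.00 mm. Layer 39 (z = 7.8): the r=7.5 cylinder gives a regular 24-gon of circumradius 7.5 (constant along its height) (perimeter = 2·24·7.500·sin(180°/24) = 46.99 mm); the cube at (7.5, 9.5) (footprint 24.5×9.5) is included at this height (perimeter 68.00 mm); Taking the union: the 2 present regions are separate (no shared area or edge), so areas and boundary lengths simply add and each stays a separate island — boundary = 114.99 mm. So its perimeter = 114.99 mm. Layer 39 is larger (114.99 vs 68.00 mm).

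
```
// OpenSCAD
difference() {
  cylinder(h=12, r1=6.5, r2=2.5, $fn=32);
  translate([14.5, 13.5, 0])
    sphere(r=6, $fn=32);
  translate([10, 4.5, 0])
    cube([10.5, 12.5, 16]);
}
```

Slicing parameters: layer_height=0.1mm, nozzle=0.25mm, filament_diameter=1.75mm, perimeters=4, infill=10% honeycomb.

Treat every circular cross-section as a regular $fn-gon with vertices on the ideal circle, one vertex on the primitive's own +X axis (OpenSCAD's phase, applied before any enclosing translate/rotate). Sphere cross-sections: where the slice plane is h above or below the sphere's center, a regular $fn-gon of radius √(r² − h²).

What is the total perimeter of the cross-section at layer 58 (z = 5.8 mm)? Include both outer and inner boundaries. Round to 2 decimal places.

28.65 mm

At z = 5.8 mm: the cone (r1=6.5→r2=2.5) has section circumradius 4.567 here — a regular 32-gon (perimeter = 2·32·4.567·sin(180°/32) = 28.65 mm); the sphere at (14.5, 13.5): section is a regular 32-gon, circumradius = √(r²−h²) = √(6²−5.8²) = 1.536 (perimeter = 2·32·1.536·sin(180°/32) = 9.64 mm); the cube at (10, 4.5) (footprint 10.5×12.5) is included at this height (perimeter 46.00 mm); Subtracting the remaining from the first: starting from the cone, the r=6 sphere at (14.5, 13.5) misses the remaining region (no effect); the 10.5×12.5 cube at (10, 4.5) misses the remaining region (no effect) — boundary = 28.65 mm. Overall, the cross-section is a single solid region. Total boundary length (outer) = 28.65 mm.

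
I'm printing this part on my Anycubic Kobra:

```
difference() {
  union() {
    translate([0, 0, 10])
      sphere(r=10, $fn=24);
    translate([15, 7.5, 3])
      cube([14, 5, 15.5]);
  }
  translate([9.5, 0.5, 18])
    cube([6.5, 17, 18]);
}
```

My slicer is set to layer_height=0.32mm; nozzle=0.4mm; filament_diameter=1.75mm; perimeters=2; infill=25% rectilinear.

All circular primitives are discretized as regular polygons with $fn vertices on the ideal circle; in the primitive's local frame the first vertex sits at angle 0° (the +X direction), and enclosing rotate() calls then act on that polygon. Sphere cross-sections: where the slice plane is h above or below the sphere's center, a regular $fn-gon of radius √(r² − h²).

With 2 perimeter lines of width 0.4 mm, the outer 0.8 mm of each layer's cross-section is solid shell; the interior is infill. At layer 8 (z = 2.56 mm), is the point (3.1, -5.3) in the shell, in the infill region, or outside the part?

At z = 2.56 mm: the sphere: section is a regular 24-gon, circumradius = √(r²−h²) = √(10²−7.44²) = 6.682; the cube at (15, 7.5) is not intersected at this z (z outside [3, 18.5]); Combining (union): only the r=10 sphere is present, so the union is just that shape — 1 connected region; the cube at (9.5, 0.5) is not intersected at this z (z outside [18, 36]); After the difference (first − rest): none of the subtracted shapes is present at this height, so the result so far is unchanged — 1 connected region. Overall, the cross-section is a single solid region. The nearest boundary edge runs (3.34, -5.79)→(4.72, -4.72); distance from the point to it = 0.53 mm. The point is inside the cross-section, 0.53 mm from the nearest boundary — within the 0.8 mm shell band (2 × 0.4).

shell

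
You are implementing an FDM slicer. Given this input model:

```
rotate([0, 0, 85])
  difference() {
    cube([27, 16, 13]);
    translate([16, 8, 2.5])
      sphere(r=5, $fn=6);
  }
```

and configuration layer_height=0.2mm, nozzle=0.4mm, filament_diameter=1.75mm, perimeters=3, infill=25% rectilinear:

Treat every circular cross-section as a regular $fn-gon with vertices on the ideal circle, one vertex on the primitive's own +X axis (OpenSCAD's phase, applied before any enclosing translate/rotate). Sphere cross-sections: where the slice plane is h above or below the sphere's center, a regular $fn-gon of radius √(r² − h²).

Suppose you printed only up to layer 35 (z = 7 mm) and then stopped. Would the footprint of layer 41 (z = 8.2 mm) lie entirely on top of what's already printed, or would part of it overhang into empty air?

part overhangs

Compare the two slices. At z = 7: the 27×16 cube contributes its full rectangle (area 432.00 mm²); the r=5 sphere at (16, 8) slices to a regular 6-gon of circumradius 2.179 (√(r²−h²) with h=4.5 from center) (area = (6/2)·2.179²·sin(360°/6) = 12.34 mm²); Subtracting the remaining from the first: starting from the 27×16 cube (432.00 mm²), the r=5 sphere at (16, 8) lies wholly inside it (removes its full 12.34 mm² and its 13.08 mm outline becomes a hole wall) — area = 419.66 mm²; (whole slice rotated 85° about Z — lengths, areas and connectivity unchanged). At z = 8.2: the cube (footprint 27×16) is included at this height (area 432.00 mm²); the sphere at (16, 8) does not reach this height (|z−center|=5.700 > r=5); Taking the first minus the rest: none of the subtracted shapes is present at this height, so the 27×16 cube is unchanged — area = 432.00 mm²; (rotated 85° about Z; rotation is an isometry so areas/perimeters/island counts are preserved). Checking containment: at z = 8.2 the cross-section extends beyond the z = 7 cross-section by about 12.34 mm².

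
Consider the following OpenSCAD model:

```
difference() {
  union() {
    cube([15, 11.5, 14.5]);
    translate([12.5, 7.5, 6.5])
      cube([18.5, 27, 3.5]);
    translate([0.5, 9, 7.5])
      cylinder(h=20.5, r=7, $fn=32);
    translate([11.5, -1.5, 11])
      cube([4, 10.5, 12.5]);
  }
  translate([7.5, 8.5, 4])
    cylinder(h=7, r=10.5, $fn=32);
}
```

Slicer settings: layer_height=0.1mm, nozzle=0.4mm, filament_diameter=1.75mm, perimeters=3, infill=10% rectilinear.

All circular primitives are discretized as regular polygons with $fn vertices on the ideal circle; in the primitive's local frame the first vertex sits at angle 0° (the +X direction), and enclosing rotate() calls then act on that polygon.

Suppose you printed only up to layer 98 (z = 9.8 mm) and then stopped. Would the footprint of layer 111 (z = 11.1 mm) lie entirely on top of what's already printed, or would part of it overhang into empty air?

Compare the two slices. At z = 9.8: the 15×11.5 cube contributes its full rectangle (area 172.50 mm²); the 18.5×27 cube at (12.5, 7.5) contributes its full rectangle (area 499.50 mm²); the r=7 cylinder at (0.5, 9) contributes a regular 32-gon of circumradius 7 (area = (32/2)·7.000²·sin(360°/32) = 152.95 mm²); the cube at (11.5, -1.5) is not intersected at this z (z outside [11, 23.5]); Merging all regions: the regions partially overlap — summed areas 824.95 mm² minus the doubly-counted overlap 70.04 mm² gives 754.92 mm² — area = 754.92 mm²; the r=10.5 cylinder at (7.5, 8.5) gives a regular 32-gon of circumradius 10.5 (constant along its height) (area = (32/2)·10.500²·sin(360°/32) = 344.14 mm²); Taking the first minus the rest: starting from that combined region (754.92 mm²), the r=10.5 cylinder at (7.5, 8.5) partially overlaps it — only the 255.00 mm² overlap (of its 344.14 mm²) is removed, clipping the outline — area = 499.91 mm². At z = 11.1: the cube (footprint 15×11.5) is included at this height (area 172.50 mm²); the cube at (12.5, 7.5) is not intersected at this z (z outside [6.5, 10]); the r=7 cylinder at (0.5, 9) contributes a regular 32-gon of circumradius 7 (area = (32/2)·7.000²·sin(360°/32) = 152.95 mm²); the 4×10.5 cube at (11.5, -1.5) contributes its full rectangle (area 42.00 mm²); Merging all regions: the regions partially overlap — summed areas 367.45 mm² minus the doubly-counted overlap 91.54 mm² gives 275.92 mm² — area = 275.92 mm²; the cylinder at (7.5, 8.5) does not reach this height (z outside [4, 11]); Subtracting the remaining from the first: none of the subtracted shapes is present at this height, so that combined region is unchanged — area = 275.92 mm². Checking containment: at z = 11.1 the cross-section extends beyond the z = 9.8 cross-section by about 234.28 mm².

part overhangs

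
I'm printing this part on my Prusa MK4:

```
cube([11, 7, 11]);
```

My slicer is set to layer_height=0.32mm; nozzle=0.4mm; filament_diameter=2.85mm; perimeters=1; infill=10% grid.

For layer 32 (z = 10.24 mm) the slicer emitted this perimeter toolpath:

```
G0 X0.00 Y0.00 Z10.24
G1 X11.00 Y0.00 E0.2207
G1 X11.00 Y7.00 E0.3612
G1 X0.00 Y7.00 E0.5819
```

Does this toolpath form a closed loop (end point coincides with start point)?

no

Start point (G0): (0.00, 0.00). End point (last G1): the path does not return to the start — open.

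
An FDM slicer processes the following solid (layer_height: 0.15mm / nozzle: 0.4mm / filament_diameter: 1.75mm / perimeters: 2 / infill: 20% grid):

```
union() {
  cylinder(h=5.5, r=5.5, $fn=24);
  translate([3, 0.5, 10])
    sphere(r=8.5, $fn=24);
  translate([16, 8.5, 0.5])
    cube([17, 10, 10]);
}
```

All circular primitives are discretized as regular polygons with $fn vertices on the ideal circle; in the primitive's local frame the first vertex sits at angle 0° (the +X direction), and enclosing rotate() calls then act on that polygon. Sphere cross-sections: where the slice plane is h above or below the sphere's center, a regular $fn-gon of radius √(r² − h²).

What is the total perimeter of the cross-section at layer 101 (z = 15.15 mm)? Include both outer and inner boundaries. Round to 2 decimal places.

42.37 mm

At z = 15.15 mm: the cylinder is absent (z outside [0, 5.5]); the r=8.5 sphere at (3, 0.5) contributes a regular 24-gon of circumradius √(8.5²−5.15²) = 6.762 (perimeter = 2·24·6.762·sin(180°/24) = 42.37 mm); the cube at (16, 8.5) is absent (z outside [0.5, 10.5]); Combining (union): only the r=8.5 sphere at (3, 0.5) is present, so the union is just that shape — boundary = 42.37 mm. Overall, the cross-section is a single solid region. Total boundary length (outer) = 42.37 mm.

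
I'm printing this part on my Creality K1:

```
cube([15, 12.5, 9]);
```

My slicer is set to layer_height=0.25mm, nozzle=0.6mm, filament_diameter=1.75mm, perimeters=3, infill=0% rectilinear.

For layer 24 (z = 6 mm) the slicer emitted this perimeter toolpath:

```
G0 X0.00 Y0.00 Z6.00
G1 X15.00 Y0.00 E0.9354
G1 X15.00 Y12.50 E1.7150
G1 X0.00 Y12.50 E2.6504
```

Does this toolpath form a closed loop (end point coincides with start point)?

no

Start point (G0): (0.00, 0.00). End point (last G1): the path does not return to the start — open.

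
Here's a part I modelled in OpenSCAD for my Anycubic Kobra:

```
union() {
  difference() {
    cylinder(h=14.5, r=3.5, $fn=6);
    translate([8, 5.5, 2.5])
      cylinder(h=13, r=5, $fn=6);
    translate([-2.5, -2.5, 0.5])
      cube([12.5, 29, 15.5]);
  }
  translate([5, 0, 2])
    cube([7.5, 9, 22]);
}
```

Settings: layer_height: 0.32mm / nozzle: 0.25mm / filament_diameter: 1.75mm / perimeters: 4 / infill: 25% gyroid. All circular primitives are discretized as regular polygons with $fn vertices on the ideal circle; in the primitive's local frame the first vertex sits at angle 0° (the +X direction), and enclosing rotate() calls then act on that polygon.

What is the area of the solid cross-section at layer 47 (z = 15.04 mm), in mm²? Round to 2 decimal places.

67.50 mm²

At z = 15.04 mm: the cylinder is not intersected at this z (z outside [0, 14.5]); the r=5 cylinder at (8, 5.5) gives a regular 6-gon of circumradius 5 (constant along its height) (area = (6/2)·5.000²·sin(360°/6) = 64.95 mm²); the cube at (-2.5, -2.5) is present — its section is the full 12.5×29 rectangle (area 362.50 mm²); Subtracting the remaining from the first: the first operand is absent here, so nothing remains; the cube at (5, 0) is present — its section is the full 7.5×9 rectangle (area 67.50 mm²); Combining (union): only the 7.5×9 cube at (5, 0) is present, so the union is just that shape — area = 67.50 mm². Overall, the cross-section is a single solid region. Net area = 67.50 mm².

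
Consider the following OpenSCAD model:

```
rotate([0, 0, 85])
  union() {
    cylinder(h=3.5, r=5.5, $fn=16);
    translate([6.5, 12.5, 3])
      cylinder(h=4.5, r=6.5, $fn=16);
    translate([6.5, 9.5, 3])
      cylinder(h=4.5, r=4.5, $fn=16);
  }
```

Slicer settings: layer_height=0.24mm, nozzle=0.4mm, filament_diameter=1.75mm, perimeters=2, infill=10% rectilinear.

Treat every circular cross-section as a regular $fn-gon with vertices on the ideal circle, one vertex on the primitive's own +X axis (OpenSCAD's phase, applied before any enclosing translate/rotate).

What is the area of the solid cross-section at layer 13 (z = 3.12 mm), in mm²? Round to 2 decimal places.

At z = 3.12 mm: the r=5.5 cylinder gives a regular 16-gon of circumradius 5.5 (constant along its height) (area = (16/2)·5.500²·sin(360°/16) = 92.61 mm²); the cylinder at (6.5, 12.5): section is a regular 16-gon, circumradius r=6.5 (area = (16/2)·6.500²·sin(360°/16) = 129.35 mm²); the r=4.5 cylinder at (6.5, 9.5) contributes a regular 16-gon of circumradius 4.5 (area = (16/2)·4.500²·sin(360°/16) = 61.99 mm²); Combining (union): the regions partially overlap — summed areas 283.95 mm² minus the doubly-counted overlap 55.91 mm² gives 228.04 mm² — area = 228.04 mm²; (rotated 85° about Z; rotation is an isometry so areas/perimeters/island counts are preserved). Overall, the cross-section has 2 separate islands. Net area = 228.04 mm².

228.04 mm²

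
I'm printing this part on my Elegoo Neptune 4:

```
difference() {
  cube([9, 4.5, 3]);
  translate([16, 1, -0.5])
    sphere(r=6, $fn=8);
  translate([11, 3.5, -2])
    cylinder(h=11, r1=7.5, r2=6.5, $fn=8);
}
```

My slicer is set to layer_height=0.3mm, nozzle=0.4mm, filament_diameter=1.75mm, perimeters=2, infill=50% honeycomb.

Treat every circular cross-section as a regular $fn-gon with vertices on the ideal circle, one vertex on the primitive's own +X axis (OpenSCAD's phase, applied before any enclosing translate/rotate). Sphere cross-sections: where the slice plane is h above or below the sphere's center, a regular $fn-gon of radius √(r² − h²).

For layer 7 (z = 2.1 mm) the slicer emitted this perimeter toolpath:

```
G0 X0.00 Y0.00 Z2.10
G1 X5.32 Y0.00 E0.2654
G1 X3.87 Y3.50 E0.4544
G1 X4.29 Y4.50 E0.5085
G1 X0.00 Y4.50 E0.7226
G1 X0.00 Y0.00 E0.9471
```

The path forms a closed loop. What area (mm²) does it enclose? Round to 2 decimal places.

20.16 mm²

Apply the shoelace formula to the sequence of (X, Y) vertices; enclosed area = 20.16 mm².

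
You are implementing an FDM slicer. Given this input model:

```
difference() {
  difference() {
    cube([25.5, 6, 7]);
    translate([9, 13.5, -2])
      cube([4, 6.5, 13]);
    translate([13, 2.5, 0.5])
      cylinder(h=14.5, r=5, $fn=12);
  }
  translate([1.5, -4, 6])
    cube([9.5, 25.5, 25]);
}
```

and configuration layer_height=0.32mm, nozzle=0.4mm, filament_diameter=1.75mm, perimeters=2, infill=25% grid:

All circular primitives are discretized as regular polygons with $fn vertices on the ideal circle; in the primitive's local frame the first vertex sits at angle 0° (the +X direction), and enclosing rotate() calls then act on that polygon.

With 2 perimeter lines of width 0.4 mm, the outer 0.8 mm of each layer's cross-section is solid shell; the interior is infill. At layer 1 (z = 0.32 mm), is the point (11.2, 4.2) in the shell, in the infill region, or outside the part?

infill

At z = 0.32 mm: the cube (footprint 25.5×6) is included at this height; the cube at (9, 13.5) is present — its section is the full 4×6.5 rectangle; the cylinder at (13, 2.5) is not intersected at this z (z outside [0.5, 15]); After the difference (first − rest): starting from the 25.5×6 cube, the 4×6.5 cube at (9, 13.5) misses the remaining region (no effect) — 1 connected region; the cube at (1.5, -4) does not reach this height (z outside [6, 31]); Subtracting the remaining from the first: none of the subtracted shapes is present at this height, so that combined region is unchanged — 1 connected region. Overall, the cross-section is a single solid region. The nearest boundary edge runs (0.00, 6.00)→(25.50, 6.00); distance from the point to it = 1.80 mm. The point is inside the cross-section and 1.80 mm from the nearest boundary — more than the 0.8 mm shell width (2 × 0.4), so it's in the infill interior.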